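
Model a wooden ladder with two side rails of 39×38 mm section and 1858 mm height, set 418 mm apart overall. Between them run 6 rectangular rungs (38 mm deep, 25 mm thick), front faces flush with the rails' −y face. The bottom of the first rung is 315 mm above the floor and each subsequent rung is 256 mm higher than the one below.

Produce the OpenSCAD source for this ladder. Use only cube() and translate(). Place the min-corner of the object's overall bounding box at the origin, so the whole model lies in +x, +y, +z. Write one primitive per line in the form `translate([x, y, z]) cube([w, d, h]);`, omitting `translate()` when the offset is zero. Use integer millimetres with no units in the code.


cube([39, 38, 1858]);
translate([379, 0, 0]) cube([39, 38, 1858]);
translate([39, 0, 315]) cube([340, 38, 25]);
translate([39, 0, 571]) cube([340, 38, 25]);
translate([39, 0, 827]) cube([340, 38, 25]);
translate([39, 0, 1083]) cube([340, 38, 25]);
translate([39, 0, 1339]) cube([340, 38, 25]);
translate([39, 0, 1595]) cube([340, 38, 25]);


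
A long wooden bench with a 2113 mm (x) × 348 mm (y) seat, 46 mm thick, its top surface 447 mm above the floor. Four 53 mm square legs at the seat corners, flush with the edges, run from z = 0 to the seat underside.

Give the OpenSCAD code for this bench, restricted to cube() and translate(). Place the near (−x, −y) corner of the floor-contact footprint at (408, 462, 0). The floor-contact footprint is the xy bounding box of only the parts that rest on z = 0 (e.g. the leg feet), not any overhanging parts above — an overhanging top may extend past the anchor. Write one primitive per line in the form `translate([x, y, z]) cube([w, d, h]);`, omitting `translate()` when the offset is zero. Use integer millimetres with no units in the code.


translate([408, 462, 401]) cube([2113, 348, 46]);
translate([408, 462, 0]) cube([53, 53, 401]);
translate([408, 757, 0]) cube([53, 53, 401]);
translate([2468, 462, 0]) cube([53, 53, 401]);
translate([2468, 757, 0]) cube([53, 53, 401]);


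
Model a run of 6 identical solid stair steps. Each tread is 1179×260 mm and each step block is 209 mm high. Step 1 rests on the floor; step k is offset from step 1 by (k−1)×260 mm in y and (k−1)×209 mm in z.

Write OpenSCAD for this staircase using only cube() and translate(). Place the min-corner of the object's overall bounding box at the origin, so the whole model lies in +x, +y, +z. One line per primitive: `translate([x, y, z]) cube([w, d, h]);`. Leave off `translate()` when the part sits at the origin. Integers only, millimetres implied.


cube([1179, 260, 209]);
translate([0, 260, 209]) cube([1179, 260, 209]);
translate([0, 520, 418]) cube([1179, 260, 209]);
translate([0, 780, 627]) cube([1179, 260, 209]);
translate([0, 1040, 836]) cube([1179, 260, 209]);
translate([0, 1300, 1045]) cube([1179, 260, 209]);


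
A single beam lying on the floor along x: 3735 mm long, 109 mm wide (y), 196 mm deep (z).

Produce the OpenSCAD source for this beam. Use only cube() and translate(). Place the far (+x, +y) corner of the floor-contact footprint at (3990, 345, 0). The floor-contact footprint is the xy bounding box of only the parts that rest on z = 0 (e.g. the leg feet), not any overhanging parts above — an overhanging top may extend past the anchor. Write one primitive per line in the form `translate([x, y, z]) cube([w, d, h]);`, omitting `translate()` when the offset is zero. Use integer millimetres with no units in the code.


translate([255, 236, 0]) cube([3735, 109, 196]);


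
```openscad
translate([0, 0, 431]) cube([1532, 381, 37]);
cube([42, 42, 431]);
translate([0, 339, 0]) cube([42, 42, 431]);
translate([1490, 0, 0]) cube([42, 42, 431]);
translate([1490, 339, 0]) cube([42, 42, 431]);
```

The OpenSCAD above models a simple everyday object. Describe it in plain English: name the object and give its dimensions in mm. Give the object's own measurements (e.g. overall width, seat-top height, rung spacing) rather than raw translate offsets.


A long wooden bench with a 1532 mm (x) × 381 mm (y) seat, 37 mm thick, its top surface 468 mm above the floor. Four 42 mm square legs at the seat corners, flush with the edges, run from z = 0 to the seat underside.


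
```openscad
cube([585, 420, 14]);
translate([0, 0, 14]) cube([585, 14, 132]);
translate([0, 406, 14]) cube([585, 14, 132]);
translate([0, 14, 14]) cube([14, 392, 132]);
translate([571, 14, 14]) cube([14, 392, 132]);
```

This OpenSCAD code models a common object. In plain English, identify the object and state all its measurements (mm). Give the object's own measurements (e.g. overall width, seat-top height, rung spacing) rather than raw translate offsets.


An open-topped rectangular box: outside dimensions 585×420×146 mm, with a uniform wall and base thickness of 14 mm. The base is a full 585×420 slab on the floor; four walls sit on top of the base. The front and back walls (the −y and +y sides) span the full width; the two side walls fit between them.


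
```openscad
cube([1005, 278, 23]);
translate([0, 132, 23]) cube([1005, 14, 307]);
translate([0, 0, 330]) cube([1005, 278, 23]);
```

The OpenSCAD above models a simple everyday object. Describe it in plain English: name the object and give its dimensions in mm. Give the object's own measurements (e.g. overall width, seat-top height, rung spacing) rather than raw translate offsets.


An I-beam lying along x, 1005 mm long. Overall section height 353 mm. Two flanges 278 mm wide (y) and 23 mm thick, one on the floor and one at the top; a web 14 mm thick runs between them, centred on the flange width.


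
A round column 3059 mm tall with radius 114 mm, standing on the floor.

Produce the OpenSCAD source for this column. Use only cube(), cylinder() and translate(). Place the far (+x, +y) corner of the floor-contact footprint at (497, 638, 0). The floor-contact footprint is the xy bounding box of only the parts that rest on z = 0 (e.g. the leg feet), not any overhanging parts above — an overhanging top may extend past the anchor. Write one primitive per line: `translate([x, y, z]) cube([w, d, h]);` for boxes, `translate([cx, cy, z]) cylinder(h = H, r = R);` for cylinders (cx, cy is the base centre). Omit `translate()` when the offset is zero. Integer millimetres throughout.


translate([383, 524, 0]) cylinder(h = 3059, r = 114);


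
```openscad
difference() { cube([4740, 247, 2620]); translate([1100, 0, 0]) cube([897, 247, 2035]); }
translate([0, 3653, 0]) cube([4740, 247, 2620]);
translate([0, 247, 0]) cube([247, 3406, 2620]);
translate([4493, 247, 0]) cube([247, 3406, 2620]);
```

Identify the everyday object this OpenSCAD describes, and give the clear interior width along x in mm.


A single room. The interior width is 4246 mm.

Four walls enclosing a rectangle with a door in the front wall — a room. Outside width 4740 minus two 247 mm walls gives 4246 mm.


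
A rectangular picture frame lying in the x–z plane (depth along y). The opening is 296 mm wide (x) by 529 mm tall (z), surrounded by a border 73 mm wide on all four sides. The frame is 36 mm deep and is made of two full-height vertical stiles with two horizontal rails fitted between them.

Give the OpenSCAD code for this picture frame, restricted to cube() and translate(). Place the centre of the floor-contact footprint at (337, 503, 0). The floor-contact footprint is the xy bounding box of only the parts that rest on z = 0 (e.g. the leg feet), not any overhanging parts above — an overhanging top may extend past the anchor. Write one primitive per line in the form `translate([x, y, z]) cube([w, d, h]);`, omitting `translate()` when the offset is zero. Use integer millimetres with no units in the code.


translate([116, 485, 0]) cube([73, 36, 675]);
translate([485, 485, 0]) cube([73, 36, 675]);
translate([189, 485, 0]) cube([296, 36, 73]);
translate([189, 485, 602]) cube([296, 36, 73]);


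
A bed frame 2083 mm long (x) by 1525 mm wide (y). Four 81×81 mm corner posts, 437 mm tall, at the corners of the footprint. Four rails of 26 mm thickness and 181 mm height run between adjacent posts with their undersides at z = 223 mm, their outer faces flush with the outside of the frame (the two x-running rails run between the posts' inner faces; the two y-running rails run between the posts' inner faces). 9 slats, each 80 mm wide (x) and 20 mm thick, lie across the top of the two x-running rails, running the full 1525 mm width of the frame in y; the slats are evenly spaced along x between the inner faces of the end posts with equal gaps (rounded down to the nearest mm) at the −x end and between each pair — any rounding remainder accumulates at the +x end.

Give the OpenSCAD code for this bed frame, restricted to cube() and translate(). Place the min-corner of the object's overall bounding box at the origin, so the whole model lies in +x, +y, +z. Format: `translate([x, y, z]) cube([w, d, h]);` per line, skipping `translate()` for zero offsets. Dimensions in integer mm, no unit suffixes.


// slat z = rail_z + rail_h = 223 + 181 = 404
// slat gap = ⌊(1921 − 9·80) / 10⌋ = 120
cube([81, 81, 437]);
translate([0, 1444, 0]) cube([81, 81, 437]);
translate([2002, 0, 0]) cube([81, 81, 437]);
translate([2002, 1444, 0]) cube([81, 81, 437]);
translate([81, 0, 223]) cube([1921, 26, 181]);
translate([81, 1499, 223]) cube([1921, 26, 181]);
translate([0, 81, 223]) cube([26, 1363, 181]);
translate([2057, 81, 223]) cube([26, 1363, 181]);
translate([201, 0, 404]) cube([80, 1525, 20]);
translate([401, 0, 404]) cube([80, 1525, 20]);
translate([601, 0, 404]) cube([80, 1525, 20]);
translate([801, 0, 404]) cube([80, 1525, 20]);
translate([1001, 0, 404]) cube([80, 1525, 20]);
translate([1201, 0, 404]) cube([80, 1525, 20]);
translate([1401, 0, 404]) cube([80, 1525, 20]);
translate([1601, 0, 404]) cube([80, 1525, 20]);
translate([1801, 0, 404]) cube([80, 1525, 20]);


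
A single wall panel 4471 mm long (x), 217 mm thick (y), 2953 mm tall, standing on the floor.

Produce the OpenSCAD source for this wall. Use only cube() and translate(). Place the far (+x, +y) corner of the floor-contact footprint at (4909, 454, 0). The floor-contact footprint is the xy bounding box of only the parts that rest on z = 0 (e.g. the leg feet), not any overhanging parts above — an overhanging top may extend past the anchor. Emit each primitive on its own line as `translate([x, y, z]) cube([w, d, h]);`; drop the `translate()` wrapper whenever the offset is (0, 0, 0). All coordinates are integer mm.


translate([438, 237, 0]) cube([4471, 217, 2953]);


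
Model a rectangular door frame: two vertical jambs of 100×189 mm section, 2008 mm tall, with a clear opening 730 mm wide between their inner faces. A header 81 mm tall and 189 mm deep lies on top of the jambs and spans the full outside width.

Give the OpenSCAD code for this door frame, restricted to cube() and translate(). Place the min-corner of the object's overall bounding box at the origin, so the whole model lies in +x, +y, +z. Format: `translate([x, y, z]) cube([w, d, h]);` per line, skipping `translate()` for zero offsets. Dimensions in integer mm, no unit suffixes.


cube([100, 189, 2008]);
translate([830, 0, 0]) cube([100, 189, 2008]);
translate([0, 0, 2008]) cube([930, 189, 81]);


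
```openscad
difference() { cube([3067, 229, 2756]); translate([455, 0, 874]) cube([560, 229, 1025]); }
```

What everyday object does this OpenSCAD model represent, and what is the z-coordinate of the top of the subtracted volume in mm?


A wall with a window opening. The window head height is 1899 mm.

A wall with a rectangular opening subtracted — a window. Sill at z = 874, opening 1025 mm tall, so the head is at 874 + 1025 = 1899 mm.


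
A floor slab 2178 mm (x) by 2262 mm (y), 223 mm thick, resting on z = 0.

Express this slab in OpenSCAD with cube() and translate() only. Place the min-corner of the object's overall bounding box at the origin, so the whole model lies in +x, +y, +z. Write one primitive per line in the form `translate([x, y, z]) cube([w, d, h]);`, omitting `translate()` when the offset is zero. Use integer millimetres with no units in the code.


cube([2178, 2262, 223]);


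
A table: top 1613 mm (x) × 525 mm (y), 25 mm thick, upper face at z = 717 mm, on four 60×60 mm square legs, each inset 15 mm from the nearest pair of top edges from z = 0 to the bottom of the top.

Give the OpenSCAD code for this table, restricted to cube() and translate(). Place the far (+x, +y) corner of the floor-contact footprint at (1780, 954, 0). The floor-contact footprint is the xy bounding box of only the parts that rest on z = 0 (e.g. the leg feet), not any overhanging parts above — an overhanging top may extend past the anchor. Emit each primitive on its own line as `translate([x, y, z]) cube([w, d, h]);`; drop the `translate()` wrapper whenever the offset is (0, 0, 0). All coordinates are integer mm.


translate([182, 444, 692]) cube([1613, 525, 25]);
translate([197, 459, 0]) cube([60, 60, 692]);
translate([1720, 459, 0]) cube([60, 60, 692]);
translate([197, 894, 0]) cube([60, 60, 692]);
translate([1720, 894, 0]) cube([60, 60, 692]);


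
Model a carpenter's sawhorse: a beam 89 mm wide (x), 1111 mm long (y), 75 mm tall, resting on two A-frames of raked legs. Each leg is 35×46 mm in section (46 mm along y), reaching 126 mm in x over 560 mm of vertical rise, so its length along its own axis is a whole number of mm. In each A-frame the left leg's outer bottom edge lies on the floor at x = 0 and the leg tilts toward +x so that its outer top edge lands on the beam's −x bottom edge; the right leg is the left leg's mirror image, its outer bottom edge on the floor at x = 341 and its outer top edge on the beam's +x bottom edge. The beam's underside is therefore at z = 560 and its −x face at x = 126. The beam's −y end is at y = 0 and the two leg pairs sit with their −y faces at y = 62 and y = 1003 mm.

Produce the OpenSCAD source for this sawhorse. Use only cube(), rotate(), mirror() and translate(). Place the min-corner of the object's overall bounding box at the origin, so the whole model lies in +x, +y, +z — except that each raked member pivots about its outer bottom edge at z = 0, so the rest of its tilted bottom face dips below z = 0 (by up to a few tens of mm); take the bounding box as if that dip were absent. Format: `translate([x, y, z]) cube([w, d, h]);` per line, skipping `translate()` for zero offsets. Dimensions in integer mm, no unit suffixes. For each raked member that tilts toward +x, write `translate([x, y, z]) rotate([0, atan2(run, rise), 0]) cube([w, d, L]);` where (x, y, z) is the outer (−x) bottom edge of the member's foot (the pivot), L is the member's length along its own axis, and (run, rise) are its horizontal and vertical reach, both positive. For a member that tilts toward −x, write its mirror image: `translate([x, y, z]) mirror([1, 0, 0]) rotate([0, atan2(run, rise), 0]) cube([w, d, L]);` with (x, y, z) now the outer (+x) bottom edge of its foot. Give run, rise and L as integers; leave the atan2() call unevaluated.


translate([126, 0, 560]) cube([89, 1111, 75]);
translate([0, 62, 0]) rotate([0, atan2(126, 560), 0]) cube([35, 46, 574]);
translate([341, 62, 0]) mirror([1, 0, 0]) rotate([0, atan2(126, 560), 0]) cube([35, 46, 574]);
translate([0, 1003, 0]) rotate([0, atan2(126, 560), 0]) cube([35, 46, 574]);
translate([341, 1003, 0]) mirror([1, 0, 0]) rotate([0, atan2(126, 560), 0]) cube([35, 46, 574]);


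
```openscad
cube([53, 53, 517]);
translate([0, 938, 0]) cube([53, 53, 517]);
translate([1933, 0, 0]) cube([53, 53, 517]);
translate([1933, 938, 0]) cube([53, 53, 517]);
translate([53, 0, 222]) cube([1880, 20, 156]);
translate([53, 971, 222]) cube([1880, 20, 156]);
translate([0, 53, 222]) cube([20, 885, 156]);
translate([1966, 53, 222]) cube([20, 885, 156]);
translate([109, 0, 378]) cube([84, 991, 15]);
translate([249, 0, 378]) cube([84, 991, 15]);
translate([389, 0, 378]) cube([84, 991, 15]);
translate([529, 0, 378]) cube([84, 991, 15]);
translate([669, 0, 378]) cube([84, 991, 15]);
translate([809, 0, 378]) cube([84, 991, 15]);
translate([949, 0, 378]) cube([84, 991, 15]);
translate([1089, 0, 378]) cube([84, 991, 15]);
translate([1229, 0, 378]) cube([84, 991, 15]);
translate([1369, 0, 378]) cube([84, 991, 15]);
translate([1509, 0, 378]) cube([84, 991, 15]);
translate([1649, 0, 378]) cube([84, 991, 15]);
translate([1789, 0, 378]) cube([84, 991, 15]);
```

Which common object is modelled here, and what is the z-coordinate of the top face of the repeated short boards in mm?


A bed frame. The slat-top height is 393 mm.

Four posts, four rails, and a row of slats — a bed frame. Slats sit on the rails at z = 222 + 156 = 378; with slat thickness 15, the top is 393 mm.


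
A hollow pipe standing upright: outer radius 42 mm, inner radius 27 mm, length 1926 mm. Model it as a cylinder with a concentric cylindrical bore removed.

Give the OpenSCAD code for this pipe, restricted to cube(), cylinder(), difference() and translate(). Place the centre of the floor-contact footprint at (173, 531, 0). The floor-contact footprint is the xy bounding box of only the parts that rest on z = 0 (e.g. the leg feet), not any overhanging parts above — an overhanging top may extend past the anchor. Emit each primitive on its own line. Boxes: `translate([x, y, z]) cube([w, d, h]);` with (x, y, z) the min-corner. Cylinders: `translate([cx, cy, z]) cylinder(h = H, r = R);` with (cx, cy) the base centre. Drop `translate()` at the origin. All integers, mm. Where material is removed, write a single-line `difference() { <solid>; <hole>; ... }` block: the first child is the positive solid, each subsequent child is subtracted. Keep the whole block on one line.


difference() { translate([173, 531, 0]) cylinder(h = 1926, r = 42); translate([173, 531, 0]) cylinder(h = 1926, r = 27); }


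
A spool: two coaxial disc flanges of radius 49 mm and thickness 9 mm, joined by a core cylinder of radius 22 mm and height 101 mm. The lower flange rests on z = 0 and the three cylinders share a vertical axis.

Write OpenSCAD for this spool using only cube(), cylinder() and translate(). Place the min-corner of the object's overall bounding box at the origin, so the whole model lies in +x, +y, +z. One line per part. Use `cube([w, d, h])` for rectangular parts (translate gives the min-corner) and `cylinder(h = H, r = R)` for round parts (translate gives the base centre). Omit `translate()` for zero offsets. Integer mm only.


translate([49, 49, 0]) cylinder(h = 9, r = 49);
translate([49, 49, 9]) cylinder(h = 101, r = 22);
translate([49, 49, 110]) cylinder(h = 9, r = 49);


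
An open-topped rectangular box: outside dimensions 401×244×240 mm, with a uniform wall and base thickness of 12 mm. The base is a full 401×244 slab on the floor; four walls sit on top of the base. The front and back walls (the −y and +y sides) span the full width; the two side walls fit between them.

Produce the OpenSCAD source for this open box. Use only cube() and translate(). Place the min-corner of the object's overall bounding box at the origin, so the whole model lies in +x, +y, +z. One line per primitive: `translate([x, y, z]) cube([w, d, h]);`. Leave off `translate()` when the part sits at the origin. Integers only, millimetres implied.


cube([401, 244, 12]);
translate([0, 0, 12]) cube([401, 12, 228]);
translate([0, 232, 12]) cube([401, 12, 228]);
translate([0, 12, 12]) cube([12, 220, 228]);
translate([389, 12, 12]) cube([12, 220, 228]);


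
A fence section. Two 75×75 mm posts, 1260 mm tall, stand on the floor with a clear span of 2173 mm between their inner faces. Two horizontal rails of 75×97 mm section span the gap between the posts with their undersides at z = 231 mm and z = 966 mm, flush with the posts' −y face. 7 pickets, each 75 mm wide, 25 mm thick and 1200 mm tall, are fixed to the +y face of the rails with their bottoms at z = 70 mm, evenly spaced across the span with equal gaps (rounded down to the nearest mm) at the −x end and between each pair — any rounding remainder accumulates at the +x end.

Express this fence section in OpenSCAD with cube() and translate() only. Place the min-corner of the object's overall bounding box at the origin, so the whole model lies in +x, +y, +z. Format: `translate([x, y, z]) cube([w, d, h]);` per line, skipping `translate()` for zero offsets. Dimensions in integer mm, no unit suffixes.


cube([75, 75, 1260]);
translate([2248, 0, 0]) cube([75, 75, 1260]);
translate([75, 0, 231]) cube([2173, 75, 97]);
translate([75, 0, 966]) cube([2173, 75, 97]);
translate([281, 75, 70]) cube([75, 25, 1200]);
translate([562, 75, 70]) cube([75, 25, 1200]);
translate([843, 75, 70]) cube([75, 25, 1200]);
translate([1124, 75, 70]) cube([75, 25, 1200]);
translate([1405, 75, 70]) cube([75, 25, 1200]);
translate([1686, 75, 70]) cube([75, 25, 1200]);
translate([1967, 75, 70]) cube([75, 25, 1200]);


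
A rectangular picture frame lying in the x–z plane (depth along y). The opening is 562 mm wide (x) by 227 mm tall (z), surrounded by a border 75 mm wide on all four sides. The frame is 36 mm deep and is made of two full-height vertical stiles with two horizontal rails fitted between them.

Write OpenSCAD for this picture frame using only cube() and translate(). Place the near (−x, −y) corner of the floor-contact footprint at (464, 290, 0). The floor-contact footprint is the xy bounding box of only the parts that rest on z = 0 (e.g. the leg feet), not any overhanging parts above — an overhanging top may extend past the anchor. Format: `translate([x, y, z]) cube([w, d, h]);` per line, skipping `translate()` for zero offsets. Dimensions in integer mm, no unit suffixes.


translate([464, 290, 0]) cube([75, 36, 377]);
translate([1101, 290, 0]) cube([75, 36, 377]);
translate([539, 290, 0]) cube([562, 36, 75]);
translate([539, 290, 302]) cube([562, 36, 75]);


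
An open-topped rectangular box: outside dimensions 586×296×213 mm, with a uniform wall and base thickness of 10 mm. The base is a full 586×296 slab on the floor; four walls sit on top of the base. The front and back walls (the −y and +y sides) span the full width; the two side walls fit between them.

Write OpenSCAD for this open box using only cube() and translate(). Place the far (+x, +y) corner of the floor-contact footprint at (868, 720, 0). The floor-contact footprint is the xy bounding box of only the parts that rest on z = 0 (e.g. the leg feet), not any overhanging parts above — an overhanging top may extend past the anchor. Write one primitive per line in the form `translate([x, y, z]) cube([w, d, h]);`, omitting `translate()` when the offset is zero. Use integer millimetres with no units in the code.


translate([282, 424, 0]) cube([586, 296, 10]);
translate([282, 424, 10]) cube([586, 10, 203]);
translate([282, 710, 10]) cube([586, 10, 203]);
translate([282, 434, 10]) cube([10, 276, 203]);
translate([858, 434, 10]) cube([10, 276, 203]);


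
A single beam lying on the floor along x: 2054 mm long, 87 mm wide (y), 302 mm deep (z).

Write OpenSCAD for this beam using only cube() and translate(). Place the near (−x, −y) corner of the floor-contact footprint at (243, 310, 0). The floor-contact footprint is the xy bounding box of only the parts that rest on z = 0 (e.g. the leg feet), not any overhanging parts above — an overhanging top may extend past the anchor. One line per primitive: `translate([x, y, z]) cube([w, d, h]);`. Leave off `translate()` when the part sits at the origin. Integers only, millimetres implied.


translate([243, 310, 0]) cube([2054, 87, 302]);


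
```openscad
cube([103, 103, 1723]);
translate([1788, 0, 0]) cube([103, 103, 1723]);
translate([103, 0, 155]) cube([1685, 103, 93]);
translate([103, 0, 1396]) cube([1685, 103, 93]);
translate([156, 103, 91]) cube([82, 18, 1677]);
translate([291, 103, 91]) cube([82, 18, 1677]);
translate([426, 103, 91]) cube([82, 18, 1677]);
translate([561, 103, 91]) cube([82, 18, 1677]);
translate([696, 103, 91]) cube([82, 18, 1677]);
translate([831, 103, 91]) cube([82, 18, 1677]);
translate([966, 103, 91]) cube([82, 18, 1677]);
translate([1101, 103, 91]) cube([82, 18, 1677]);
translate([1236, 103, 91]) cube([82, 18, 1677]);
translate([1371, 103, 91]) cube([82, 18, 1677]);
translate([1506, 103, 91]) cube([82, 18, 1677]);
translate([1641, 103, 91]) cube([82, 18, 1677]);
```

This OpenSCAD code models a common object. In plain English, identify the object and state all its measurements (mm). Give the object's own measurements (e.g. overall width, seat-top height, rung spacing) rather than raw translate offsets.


A fence section. Two 103×103 mm posts, 1723 mm tall, stand on the floor with a clear span of 1685 mm between their inner faces. Two horizontal rails of 103×93 mm section span the gap between the posts with their undersides at z = 155 mm and z = 1396 mm, flush with the posts' −y face. 12 pickets, each 82 mm wide, 18 mm thick and 1677 mm tall, are fixed to the +y face of the rails with their bottoms at z = 91 mm, spaced across the span with a 53 mm gap after the −x post and between neighbouring pickets, with 65 mm left before the +x post.


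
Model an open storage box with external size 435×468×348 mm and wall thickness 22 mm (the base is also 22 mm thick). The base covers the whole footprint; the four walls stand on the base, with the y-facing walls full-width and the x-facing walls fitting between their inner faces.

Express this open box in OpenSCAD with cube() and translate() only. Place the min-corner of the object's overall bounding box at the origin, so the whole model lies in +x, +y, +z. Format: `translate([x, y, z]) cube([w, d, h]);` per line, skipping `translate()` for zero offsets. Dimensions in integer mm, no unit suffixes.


cube([435, 468, 22]);
translate([0, 0, 22]) cube([435, 22, 326]);
translate([0, 446, 22]) cube([435, 22, 326]);
translate([0, 22, 22]) cube([22, 424, 326]);
translate([413, 22, 22]) cube([22, 424, 326]);


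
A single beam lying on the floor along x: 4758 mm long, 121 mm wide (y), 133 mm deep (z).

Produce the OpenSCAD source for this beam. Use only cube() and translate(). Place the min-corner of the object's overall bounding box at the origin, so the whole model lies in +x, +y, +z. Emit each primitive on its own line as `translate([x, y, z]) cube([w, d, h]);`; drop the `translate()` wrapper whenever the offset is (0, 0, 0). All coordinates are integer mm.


cube([4758, 121, 133]);


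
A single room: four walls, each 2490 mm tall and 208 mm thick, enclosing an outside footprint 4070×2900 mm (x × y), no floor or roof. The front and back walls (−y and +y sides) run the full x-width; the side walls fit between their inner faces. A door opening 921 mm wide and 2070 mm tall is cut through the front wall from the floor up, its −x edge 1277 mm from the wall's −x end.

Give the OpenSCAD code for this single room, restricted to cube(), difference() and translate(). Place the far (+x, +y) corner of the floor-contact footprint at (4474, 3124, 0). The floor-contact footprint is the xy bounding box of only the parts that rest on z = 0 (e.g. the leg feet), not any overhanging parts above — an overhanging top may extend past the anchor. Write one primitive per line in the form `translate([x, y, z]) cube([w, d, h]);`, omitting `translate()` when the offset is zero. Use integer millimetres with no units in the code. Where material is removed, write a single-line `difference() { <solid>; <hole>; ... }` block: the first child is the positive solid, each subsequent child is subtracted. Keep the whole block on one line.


difference() { translate([404, 224, 0]) cube([4070, 208, 2490]); translate([1681, 224, 0]) cube([921, 208, 2070]); }
translate([404, 2916, 0]) cube([4070, 208, 2490]);
translate([404, 432, 0]) cube([208, 2484, 2490]);
translate([4266, 432, 0]) cube([208, 2484, 2490]);


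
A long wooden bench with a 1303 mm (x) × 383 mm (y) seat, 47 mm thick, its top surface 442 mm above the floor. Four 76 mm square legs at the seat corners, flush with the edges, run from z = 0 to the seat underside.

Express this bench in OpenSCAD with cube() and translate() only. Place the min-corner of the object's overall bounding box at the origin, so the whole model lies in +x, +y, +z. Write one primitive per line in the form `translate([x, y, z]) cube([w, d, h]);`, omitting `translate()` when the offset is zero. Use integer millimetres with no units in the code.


translate([0, 0, 395]) cube([1303, 383, 47]);
cube([76, 76, 395]);
translate([0, 307, 0]) cube([76, 76, 395]);
translate([1227, 0, 0]) cube([76, 76, 395]);
translate([1227, 307, 0]) cube([76, 76, 395]);


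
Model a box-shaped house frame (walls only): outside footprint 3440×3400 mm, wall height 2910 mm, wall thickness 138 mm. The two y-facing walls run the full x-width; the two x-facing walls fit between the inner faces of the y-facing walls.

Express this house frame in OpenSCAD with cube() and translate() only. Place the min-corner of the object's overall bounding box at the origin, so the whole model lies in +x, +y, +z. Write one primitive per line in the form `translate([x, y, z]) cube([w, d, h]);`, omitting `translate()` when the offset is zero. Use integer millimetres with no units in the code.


cube([3440, 138, 2910]);
translate([0, 3262, 0]) cube([3440, 138, 2910]);
translate([0, 138, 0]) cube([138, 3124, 2910]);
translate([3302, 138, 0]) cube([138, 3124, 2910]);


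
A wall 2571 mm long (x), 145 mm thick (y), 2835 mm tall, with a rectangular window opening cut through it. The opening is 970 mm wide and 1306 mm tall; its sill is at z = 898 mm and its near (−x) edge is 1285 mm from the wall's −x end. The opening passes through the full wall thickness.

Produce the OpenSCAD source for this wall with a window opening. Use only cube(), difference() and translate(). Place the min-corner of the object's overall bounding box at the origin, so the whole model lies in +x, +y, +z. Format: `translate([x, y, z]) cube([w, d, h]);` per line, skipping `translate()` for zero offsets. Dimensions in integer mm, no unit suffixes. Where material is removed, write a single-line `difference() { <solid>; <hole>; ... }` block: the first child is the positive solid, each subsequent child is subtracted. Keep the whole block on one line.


difference() { cube([2571, 145, 2835]); translate([1285, 0, 898]) cube([970, 145, 1306]); }


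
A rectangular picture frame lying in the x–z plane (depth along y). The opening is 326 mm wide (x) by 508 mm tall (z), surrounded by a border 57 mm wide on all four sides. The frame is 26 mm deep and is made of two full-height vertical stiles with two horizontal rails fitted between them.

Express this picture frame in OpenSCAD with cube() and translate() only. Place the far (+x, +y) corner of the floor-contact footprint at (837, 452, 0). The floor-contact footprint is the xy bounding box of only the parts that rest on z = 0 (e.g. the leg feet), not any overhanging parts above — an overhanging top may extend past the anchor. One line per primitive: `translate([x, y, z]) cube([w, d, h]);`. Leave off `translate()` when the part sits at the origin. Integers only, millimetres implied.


translate([397, 426, 0]) cube([57, 26, 622]);
translate([780, 426, 0]) cube([57, 26, 622]);
translate([454, 426, 0]) cube([326, 26, 57]);
translate([454, 426, 565]) cube([326, 26, 57]);


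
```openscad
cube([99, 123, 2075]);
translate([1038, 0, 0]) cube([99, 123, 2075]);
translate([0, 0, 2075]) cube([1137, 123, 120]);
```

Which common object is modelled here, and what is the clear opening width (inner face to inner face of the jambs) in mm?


A door frame. The clear opening width is 939 mm.

Two 2075 mm tall posts with a header on top — a door frame. The left jamb is 99 mm wide at x = 0; the right jamb starts at x = 1038. The clear opening is 1038 − 99 = 939 mm.


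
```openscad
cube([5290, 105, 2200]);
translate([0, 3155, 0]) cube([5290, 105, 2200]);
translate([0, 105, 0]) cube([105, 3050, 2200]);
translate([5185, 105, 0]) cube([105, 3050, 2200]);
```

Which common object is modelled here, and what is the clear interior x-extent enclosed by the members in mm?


A house (or room) frame. The interior width is 5080 mm.

Four 2200 mm walls enclosing a rectangle with no floor or roof — a room or house frame. Outside width is 5290 mm and wall thickness is 105 mm, so the interior width is 5290 − 2 × 105 = 5080 mm.


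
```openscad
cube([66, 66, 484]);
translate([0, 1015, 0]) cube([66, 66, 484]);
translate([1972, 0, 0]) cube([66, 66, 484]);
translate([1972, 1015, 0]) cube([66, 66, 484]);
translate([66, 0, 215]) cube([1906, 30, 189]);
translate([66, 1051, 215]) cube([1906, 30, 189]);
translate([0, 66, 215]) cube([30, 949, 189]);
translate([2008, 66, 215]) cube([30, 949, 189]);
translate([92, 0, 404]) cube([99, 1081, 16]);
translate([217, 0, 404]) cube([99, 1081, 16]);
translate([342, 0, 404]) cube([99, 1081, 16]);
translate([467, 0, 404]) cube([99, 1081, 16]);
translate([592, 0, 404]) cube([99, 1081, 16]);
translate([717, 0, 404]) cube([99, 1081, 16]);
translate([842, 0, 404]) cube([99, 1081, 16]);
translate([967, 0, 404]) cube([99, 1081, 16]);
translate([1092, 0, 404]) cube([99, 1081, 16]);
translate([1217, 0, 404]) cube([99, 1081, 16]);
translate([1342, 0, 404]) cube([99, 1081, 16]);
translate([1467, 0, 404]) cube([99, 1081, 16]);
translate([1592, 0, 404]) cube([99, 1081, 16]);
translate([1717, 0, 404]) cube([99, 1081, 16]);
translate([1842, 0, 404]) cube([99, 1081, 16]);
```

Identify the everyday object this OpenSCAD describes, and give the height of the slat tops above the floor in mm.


A bed frame. The slat-top height is 420 mm.

Four posts, four rails, and a row of slats — a bed frame. Slats sit on the rails at z = 215 + 189 = 404; with slat thickness 16, the top is 420 mm.


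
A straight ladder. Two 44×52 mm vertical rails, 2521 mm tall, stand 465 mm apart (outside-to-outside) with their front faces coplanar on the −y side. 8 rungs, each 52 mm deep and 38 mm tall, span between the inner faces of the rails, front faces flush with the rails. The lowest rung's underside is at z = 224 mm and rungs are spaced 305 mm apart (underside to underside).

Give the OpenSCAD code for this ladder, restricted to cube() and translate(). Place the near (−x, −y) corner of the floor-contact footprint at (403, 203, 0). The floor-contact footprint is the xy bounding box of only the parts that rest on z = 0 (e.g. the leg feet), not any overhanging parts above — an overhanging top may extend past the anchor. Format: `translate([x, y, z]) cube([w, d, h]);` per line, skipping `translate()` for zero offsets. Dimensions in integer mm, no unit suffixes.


translate([403, 203, 0]) cube([44, 52, 2521]);
translate([824, 203, 0]) cube([44, 52, 2521]);
translate([447, 203, 224]) cube([377, 52, 38]);
translate([447, 203, 529]) cube([377, 52, 38]);
translate([447, 203, 834]) cube([377, 52, 38]);
translate([447, 203, 1139]) cube([377, 52, 38]);
translate([447, 203, 1444]) cube([377, 52, 38]);
translate([447, 203, 1749]) cube([377, 52, 38]);
translate([447, 203, 2054]) cube([377, 52, 38]);
translate([447, 203, 2359]) cube([377, 52, 38]);


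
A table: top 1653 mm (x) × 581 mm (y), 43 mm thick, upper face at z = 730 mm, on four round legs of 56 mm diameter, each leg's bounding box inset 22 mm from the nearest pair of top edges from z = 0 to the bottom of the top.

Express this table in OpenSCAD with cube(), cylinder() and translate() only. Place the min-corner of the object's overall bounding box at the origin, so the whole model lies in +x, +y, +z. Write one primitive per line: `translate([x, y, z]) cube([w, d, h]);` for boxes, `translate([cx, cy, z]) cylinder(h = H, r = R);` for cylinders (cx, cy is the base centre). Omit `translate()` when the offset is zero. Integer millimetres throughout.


translate([0, 0, 687]) cube([1653, 581, 43]);
translate([50, 50, 0]) cylinder(h = 687, r = 28);
translate([1603, 50, 0]) cylinder(h = 687, r = 28);
translate([50, 531, 0]) cylinder(h = 687, r = 28);
translate([1603, 531, 0]) cylinder(h = 687, r = 28);


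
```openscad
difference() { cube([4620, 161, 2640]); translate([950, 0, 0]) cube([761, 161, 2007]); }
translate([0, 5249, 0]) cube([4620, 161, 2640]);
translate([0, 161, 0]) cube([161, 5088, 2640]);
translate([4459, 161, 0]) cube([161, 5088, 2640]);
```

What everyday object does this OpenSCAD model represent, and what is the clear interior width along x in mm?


A single room. The interior width is 4298 mm.

Four walls enclosing a rectangle with a door in the front wall — a room. Outside width 4620 minus two 161 mm walls gives 4298 mm.


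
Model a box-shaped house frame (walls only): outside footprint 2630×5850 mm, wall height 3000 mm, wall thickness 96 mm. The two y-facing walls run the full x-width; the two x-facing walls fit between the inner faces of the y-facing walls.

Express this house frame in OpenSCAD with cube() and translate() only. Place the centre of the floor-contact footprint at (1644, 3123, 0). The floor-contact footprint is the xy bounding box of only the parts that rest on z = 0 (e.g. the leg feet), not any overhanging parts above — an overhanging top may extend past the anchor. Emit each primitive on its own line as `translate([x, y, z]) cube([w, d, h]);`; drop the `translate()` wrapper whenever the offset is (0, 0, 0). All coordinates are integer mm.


translate([329, 198, 0]) cube([2630, 96, 3000]);
translate([329, 5952, 0]) cube([2630, 96, 3000]);
translate([329, 294, 0]) cube([96, 5658, 3000]);
translate([2863, 294, 0]) cube([96, 5658, 3000]);


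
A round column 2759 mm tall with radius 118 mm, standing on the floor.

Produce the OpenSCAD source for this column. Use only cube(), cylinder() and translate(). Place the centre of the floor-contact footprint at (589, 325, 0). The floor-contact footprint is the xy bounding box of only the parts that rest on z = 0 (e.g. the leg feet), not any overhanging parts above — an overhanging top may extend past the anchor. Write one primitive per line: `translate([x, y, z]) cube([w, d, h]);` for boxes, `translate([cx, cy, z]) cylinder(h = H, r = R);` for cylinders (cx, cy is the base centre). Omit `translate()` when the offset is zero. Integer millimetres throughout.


translate([589, 325, 0]) cylinder(h = 2759, r = 118);


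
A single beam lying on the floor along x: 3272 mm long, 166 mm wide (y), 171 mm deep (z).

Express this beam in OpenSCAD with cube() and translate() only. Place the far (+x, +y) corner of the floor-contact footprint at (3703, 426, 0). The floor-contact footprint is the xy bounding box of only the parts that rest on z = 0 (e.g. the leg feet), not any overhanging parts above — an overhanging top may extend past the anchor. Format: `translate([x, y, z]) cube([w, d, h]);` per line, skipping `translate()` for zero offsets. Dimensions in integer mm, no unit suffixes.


translate([431, 260, 0]) cube([3272, 166, 171]);


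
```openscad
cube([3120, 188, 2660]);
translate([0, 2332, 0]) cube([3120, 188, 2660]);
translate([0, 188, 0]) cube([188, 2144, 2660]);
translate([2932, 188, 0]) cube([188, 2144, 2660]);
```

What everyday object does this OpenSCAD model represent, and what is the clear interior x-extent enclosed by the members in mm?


A house (or room) frame. The interior width is 2744 mm.

Four 2660 mm walls enclosing a rectangle with no floor or roof — a room or house frame. Outside width is 3120 mm and wall thickness is 188 mm, so the interior width is 3120 − 2 × 188 = 2744 mm.


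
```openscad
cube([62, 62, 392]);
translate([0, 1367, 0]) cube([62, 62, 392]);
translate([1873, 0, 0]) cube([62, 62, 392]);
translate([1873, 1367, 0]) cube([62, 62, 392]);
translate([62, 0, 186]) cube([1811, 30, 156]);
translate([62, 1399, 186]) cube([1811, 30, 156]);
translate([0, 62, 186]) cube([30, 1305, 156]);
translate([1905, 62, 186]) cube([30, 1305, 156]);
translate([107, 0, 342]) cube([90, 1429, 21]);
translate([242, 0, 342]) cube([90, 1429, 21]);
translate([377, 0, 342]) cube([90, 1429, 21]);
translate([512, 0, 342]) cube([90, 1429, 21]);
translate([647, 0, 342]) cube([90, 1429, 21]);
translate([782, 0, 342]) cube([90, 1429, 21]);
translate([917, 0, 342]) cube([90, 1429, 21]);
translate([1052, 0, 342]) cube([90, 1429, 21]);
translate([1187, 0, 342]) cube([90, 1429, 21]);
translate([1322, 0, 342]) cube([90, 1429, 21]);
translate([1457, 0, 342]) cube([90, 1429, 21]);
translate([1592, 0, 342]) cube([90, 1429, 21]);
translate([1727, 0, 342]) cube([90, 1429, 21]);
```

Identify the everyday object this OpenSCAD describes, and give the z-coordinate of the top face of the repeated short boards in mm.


A bed frame. The slat-top height is 363 mm.

Four posts, four rails, and a row of slats — a bed frame. Slats sit on the rails at z = 186 + 156 = 342; with slat thickness 21, the top is 363 mm.
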